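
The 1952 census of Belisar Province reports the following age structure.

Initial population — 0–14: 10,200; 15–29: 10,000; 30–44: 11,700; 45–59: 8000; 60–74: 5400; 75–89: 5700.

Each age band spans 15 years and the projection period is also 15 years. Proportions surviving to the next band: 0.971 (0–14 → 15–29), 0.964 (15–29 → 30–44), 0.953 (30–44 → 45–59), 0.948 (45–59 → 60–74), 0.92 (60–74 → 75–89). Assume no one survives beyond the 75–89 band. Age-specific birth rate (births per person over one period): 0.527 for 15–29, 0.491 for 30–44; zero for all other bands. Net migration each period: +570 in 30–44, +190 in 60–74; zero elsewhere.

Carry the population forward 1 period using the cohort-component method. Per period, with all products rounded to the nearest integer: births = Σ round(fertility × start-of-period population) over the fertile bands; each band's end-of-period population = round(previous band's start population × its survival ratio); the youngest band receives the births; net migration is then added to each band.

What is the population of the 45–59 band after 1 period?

11150

Let group 1 be 0–14 through group 6 = 75–89.
Period 1:
Births: 10000 × 0.527 = 5270, 11700 × 0.491 = 5745 ⇒ total 11015
Group 2: 10200 × 0.971 = 9904
Group 3: 10000 × 0.964 = 9640
Group 4: 11700 × 0.953 = 11150
Group 5: 8000 × 0.948 = 7584
Group 6: 5400 × 0.92 = 4968
Net migration: Group 3 + 570 → 10210; Group 5 + 190 → 7774
Giving 11015 / 9904 / 10210 / 11150 / 7774 / 4968.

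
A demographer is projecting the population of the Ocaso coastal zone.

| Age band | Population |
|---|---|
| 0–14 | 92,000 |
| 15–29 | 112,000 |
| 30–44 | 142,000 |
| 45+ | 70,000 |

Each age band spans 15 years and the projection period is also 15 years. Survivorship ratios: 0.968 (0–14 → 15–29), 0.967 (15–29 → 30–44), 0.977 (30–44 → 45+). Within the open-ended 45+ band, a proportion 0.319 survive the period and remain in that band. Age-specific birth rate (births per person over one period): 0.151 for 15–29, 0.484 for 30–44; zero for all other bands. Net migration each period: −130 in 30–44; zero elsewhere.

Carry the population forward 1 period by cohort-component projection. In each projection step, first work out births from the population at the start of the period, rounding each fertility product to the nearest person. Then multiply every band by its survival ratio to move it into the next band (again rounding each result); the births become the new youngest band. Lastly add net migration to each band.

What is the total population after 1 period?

Period 1:
Births: 112000 × 0.151 = 16912 ; 142000 × 0.484 = 68728 — total 85640
15–29: 92000 × 0.968 = 89056
30–44: 112000 × 0.967 = 108304
45+: 142000 × 0.977 + 70000 × 0.319 = 138734 + 22330 = 161064
Net migration: 30–44 − 130 → 108174
Population now: 0–14=85640, 15–29=89056, 30–44=108174, 45+=161064
Total after period 1: 85640 + 89056 + 108174 + 161064 = 443934

443934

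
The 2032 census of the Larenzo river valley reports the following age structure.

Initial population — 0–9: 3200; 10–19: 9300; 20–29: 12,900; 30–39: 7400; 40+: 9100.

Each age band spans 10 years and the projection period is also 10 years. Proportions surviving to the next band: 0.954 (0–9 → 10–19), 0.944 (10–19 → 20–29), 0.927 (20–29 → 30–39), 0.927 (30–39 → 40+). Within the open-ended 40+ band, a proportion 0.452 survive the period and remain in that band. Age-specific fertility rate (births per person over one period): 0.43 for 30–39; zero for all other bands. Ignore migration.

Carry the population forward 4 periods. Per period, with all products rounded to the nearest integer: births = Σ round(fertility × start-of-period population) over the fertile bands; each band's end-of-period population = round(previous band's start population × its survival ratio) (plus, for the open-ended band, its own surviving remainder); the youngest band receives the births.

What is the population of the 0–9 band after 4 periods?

(Bands numbered youngest = 1 to oldest = 5.)
After projecting period 1:
Births: 7400 × 0.43 = 3182
Band 2: 3200 × 0.954 = 3053
Band 3: 9300 × 0.944 = 8779
Band 4: 12900 × 0.927 = 11958
Band 5: 7400 × 0.927 + 9100 × 0.452 = 6860 + 4113 = 10973
Population now: 0–9=3182, 10–19=3053, 20–29=8779, 30–39=11958, 40+=10973
After projecting period 2:
Births: 11958 × 0.43 = 5142
Band 2: 3182 × 0.954 = 3036
Band 3: 3053 × 0.944 = 2882
Band 4: 8779 × 0.927 = 8138
Band 5: 11958 × 0.927 + 10973 × 0.452 = 11085 + 4960 = 16045
Population now: 0–9=5142, 10–19=3036, 20–29=2882, 30–39=8138, 40+=16045
After projecting period 3:
Births: 8138 × 0.43 = 3499
Band 2: 5142 × 0.954 = 4905
Band 3: 3036 × 0.944 = 2866
Band 4: 2882 × 0.927 = 2672
Band 5: 8138 × 0.927 + 16045 × 0.452 = 7544 + 7252 = 14796
Population now: 0–9=3499, 10–19=4905, 20–29=2866, 30–39=2672, 40+=14796
After projecting period 4:
Births: 2672 × 0.43 = 1149
Band 2: 3499 × 0.954 = 3338
Band 3: 4905 × 0.944 = 4630
Band 4: 2866 × 0.927 = 2657
Band 5: 2672 × 0.927 + 14796 × 0.452 = 2477 + 6688 = 9165
Population now: 0–9=1149, 10–19=3338, 20–29=4630, 30–39=2657, 40+=9165

1149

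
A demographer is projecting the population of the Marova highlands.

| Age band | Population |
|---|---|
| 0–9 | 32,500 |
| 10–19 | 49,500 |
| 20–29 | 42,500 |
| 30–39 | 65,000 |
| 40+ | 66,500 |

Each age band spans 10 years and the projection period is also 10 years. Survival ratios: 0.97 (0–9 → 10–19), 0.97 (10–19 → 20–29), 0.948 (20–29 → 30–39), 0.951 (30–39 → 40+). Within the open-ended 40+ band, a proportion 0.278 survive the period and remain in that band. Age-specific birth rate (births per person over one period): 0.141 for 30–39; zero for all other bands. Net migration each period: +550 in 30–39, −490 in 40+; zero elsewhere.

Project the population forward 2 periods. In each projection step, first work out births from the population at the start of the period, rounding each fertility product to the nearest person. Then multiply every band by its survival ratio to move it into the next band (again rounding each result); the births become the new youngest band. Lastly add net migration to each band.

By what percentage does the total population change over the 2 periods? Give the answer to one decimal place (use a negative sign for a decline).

-40.7

Let group 1 be 0–9 through group 5 = 40+.
Period 1:
Births: 65000 × 0.141 = 9165
Group 2: 32500 × 0.97 = 31525
Group 3: 49500 × 0.97 = 48015
Group 4: 42500 × 0.948 = 40290
Group 5: 65000 × 0.951 + 66500 × 0.278 = 61815 + 18487 = 80302
Net migration: Group 4 + 550 → 40840; Group 5 − 490 → 79812
→ [9165, 31525, 48015, 40840, 79812]
Period 2:
Births: 40840 × 0.141 = 5758
Group 2: 9165 × 0.97 = 8890
Group 3: 31525 × 0.97 = 30579
Group 4: 48015 × 0.948 = 45518
Group 5: 40840 × 0.951 + 79812 × 0.278 = 38839 + 22188 = 61027
Net migration: Group 4 + 550 → 46068; Group 5 − 490 → 60537
→ [5758, 8890, 30579, 46068, 60537]
Total: 256000 → 151832; change = -104168; percentage change = -40.7%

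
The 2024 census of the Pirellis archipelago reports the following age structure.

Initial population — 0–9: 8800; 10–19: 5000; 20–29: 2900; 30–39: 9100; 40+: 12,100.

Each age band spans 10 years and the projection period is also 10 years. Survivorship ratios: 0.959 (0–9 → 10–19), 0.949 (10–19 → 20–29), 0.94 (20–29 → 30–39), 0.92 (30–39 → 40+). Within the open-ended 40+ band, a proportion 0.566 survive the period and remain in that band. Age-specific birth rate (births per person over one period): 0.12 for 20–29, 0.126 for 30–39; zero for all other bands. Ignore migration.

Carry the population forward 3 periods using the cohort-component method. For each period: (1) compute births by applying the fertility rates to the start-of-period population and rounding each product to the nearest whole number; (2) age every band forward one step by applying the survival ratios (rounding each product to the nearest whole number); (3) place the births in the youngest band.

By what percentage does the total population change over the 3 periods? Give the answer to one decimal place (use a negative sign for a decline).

-42.8

Numbering the groups 1..5 from youngest to oldest:
Period 1:
Births: 2900 × 0.12 = 348, 9100 × 0.126 = 1147 — total 1495
Group 2: 8800 × 0.959 = 8439
Group 3: 5000 × 0.949 = 4745
Group 4: 2900 × 0.94 = 2726
Group 5: 9100 × 0.92 + 12100 × 0.566 = 8372 + 6849 = 15221
End of period: [1495, 8439, 4745, 2726, 15221]
Period 2:
Births: 4745 × 0.12 = 569, 2726 × 0.126 = 343 — total 912
Group 2: 1495 × 0.959 = 1434
Group 3: 8439 × 0.949 = 8009
Group 4: 4745 × 0.94 = 4460
Group 5: 2726 × 0.92 + 15221 × 0.566 = 2508 + 8615 = 11123
End of period: [912, 1434, 8009, 4460, 11123]
Period 3:
Births: 8009 × 0.12 = 961, 4460 × 0.126 = 562 — total 1523
Group 2: 912 × 0.959 = 875
Group 3: 1434 × 0.949 = 1361
Group 4: 8009 × 0.94 = 7528
Group 5: 4460 × 0.92 + 11123 × 0.566 = 4103 + 6296 = 10399
End of period: [1523, 875, 1361, 7528, 10399]
Total: 37900 → 21686; change = -16214; percentage change = -42.8%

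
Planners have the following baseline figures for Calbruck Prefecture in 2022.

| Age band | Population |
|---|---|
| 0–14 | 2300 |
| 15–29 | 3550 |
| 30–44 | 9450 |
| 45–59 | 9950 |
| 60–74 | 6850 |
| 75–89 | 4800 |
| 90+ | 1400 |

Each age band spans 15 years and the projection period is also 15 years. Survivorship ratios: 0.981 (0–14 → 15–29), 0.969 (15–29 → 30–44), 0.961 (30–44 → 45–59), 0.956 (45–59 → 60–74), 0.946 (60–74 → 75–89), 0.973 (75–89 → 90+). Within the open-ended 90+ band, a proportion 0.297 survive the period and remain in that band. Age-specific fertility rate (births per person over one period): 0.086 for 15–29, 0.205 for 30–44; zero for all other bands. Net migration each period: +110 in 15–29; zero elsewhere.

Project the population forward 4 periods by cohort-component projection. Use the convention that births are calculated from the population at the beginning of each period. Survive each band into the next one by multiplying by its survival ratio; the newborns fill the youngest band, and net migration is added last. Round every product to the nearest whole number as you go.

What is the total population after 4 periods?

20808

Period 1:
Births: 3550 × 0.086 = 305 ; 9450 × 0.205 = 1937 — total 2242
15–29: 2300 × 0.981 = 2256
30–44: 3550 × 0.969 = 3440
45–59: 9450 × 0.961 = 9081
60–74: 9950 × 0.956 = 9512
75–89: 6850 × 0.946 = 6480
90+: 4800 × 0.973 + 1400 × 0.297 = 4670 + 416 = 5086
Net migration: 15–29 + 110 → 2366
Population now: 0–14=2242, 15–29=2366, 30–44=3440, 45–59=9081, 60–74=9512, 75–89=6480, 90+=5086
Period 2:
Births: 2366 × 0.086 = 203 ; 3440 × 0.205 = 705 — total 908
15–29: 2242 × 0.981 = 2199
30–44: 2366 × 0.969 = 2293
45–59: 3440 × 0.961 = 3306
60–74: 9081 × 0.956 = 8681
75–89: 9512 × 0.946 = 8998
90+: 6480 × 0.973 + 5086 × 0.297 = 6305 + 1511 = 7816
Net migration: 15–29 + 110 → 2309
Population now: 0–14=908, 15–29=2309, 30–44=2293, 45–59=3306, 60–74=8681, 75–89=8998, 90+=7816
Period 3:
Births: 2309 × 0.086 = 199 ; 2293 × 0.205 = 470 — total 669
15–29: 908 × 0.981 = 891
30–44: 2309 × 0.969 = 2237
45–59: 2293 × 0.961 = 2204
60–74: 3306 × 0.956 = 3161
75–89: 8681 × 0.946 = 8212
90+: 8998 × 0.973 + 7816 × 0.297 = 8755 + 2321 = 11076
Net migration: 15–29 + 110 → 1001
Population now: 0–14=669, 15–29=1001, 30–44=2237, 45–59=2204, 60–74=3161, 75–89=8212, 90+=11076
Period 4:
Births: 1001 × 0.086 = 86 ; 2237 × 0.205 = 459 — total 545
15–29: 669 × 0.981 = 656
30–44: 1001 × 0.969 = 970
45–59: 2237 × 0.961 = 2150
60–74: 2204 × 0.956 = 2107
75–89: 3161 × 0.946 = 2990
90+: 8212 × 0.973 + 11076 × 0.297 = 7990 + 3290 = 11280
Net migration: 15–29 + 110 → 766
Population now: 0–14=545, 15–29=766, 30–44=970, 45–59=2150, 60–74=2107, 75–89=2990, 90+=11280
Total after period 4: 545 + 766 + 970 + 2150 + 2107 + 2990 + 11280 = 20808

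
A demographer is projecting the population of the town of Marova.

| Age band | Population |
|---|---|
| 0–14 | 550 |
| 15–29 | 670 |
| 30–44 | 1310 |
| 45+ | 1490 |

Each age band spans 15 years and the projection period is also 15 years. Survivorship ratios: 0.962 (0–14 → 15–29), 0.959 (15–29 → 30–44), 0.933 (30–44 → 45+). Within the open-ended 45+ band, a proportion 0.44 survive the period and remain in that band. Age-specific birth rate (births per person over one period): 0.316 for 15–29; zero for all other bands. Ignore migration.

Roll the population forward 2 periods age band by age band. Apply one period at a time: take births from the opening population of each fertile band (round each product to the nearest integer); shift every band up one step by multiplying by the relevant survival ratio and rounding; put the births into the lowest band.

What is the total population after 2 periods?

2304

Numbering the groups 1..4 from youngest to oldest:
Period 1.
Births: 670 × 0.316 = 212
Group 2: 550 × 0.962 = 529
Group 3: 670 × 0.959 = 643
Group 4: 1310 × 0.933 + 1490 × 0.44 = 1222 + 656 = 1878
Population now: 0–14=212, 15–29=529, 30–44=643, 45+=1878
Period 2.
Births: 529 × 0.316 = 167
Group 2: 212 × 0.962 = 204
Group 3: 529 × 0.959 = 507
Group 4: 643 × 0.933 + 1878 × 0.44 = 600 + 826 = 1426
Population now: 0–14=167, 15–29=204, 30–44=507, 45+=1426
Total after period 2: 167 + 204 + 507 + 1426 = 2304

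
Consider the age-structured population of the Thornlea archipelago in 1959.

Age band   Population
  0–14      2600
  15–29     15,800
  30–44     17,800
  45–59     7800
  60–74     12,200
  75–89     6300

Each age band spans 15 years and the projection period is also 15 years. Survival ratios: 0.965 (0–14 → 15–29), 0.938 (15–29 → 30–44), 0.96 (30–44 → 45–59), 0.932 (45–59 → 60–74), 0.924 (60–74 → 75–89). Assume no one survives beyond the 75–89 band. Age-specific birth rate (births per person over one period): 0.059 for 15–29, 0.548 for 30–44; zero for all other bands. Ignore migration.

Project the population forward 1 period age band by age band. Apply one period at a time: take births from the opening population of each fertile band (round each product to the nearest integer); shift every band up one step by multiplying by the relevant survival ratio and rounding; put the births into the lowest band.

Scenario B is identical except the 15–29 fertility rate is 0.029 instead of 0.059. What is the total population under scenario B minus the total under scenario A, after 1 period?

-474

Period 1:
Births: 15800 × 0.059 = 932  |  17800 × 0.548 = 9754 → 10686
15–29: 2600 × 0.965 = 2509
30–44: 15800 × 0.938 = 14820
45–59: 17800 × 0.96 = 17088
60–74: 7800 × 0.932 = 7270
75–89: 12200 × 0.924 = 11273
Giving 10686 / 2509 / 14820 / 17088 / 7270 / 11273.
Scenario A total after 1 period: 63646
Scenario B projection —
Period 1:
Births: 15800 × 0.029 = 458  |  17800 × 0.548 = 9754 → 10212
15–29: 2600 × 0.965 = 2509
30–44: 15800 × 0.938 = 14820
45–59: 17800 × 0.96 = 17088
60–74: 7800 × 0.932 = 7270
75–89: 12200 × 0.924 = 11273
Giving 10212 / 2509 / 14820 / 17088 / 7270 / 11273.
Scenario B total after 1 period: 63172
Difference B − A = 63172 − 63646 = -474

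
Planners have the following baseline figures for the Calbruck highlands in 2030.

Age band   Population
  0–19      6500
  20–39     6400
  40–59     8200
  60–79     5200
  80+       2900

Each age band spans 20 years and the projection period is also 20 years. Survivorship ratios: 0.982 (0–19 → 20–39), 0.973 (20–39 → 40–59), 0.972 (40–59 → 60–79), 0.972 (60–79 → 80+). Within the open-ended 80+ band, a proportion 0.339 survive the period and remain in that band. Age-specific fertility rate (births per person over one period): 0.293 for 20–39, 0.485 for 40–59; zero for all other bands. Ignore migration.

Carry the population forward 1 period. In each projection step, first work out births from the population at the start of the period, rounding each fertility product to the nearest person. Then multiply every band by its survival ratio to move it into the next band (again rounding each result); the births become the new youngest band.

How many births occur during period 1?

5852

— Period 1 —
Births: 6400 × 0.293 = 1875, 8200 × 0.485 = 3977 — total 5852
20–39: 6500 × 0.982 = 6383
40–59: 6400 × 0.973 = 6227
60–79: 8200 × 0.972 = 7970
80+: 5200 × 0.972 + 2900 × 0.339 = 5054 + 983 = 6037
Population now: 0–19=5852, 20–39=6383, 40–59=6227, 60–79=7970, 80+=6037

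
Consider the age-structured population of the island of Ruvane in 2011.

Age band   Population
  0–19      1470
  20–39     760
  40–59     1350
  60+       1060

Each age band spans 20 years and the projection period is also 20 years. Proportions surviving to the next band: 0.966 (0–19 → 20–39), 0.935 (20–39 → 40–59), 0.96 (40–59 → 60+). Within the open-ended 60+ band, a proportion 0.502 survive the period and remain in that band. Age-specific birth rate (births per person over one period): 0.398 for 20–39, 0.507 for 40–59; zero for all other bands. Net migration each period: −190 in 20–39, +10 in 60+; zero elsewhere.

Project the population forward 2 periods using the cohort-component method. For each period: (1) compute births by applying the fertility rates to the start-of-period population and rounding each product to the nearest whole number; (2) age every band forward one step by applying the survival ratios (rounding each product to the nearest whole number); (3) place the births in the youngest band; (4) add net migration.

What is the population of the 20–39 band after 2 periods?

762

— Period 1 —
Births: 760 × 0.398 = 302, 1350 × 0.507 = 684 ⇒ total 986
20–39: 1470 × 0.966 = 1420
40–59: 760 × 0.935 = 711
60+: 1350 × 0.96 + 1060 × 0.502 = 1296 + 532 = 1828
Net migration: 20–39 − 190 → 1230; 60+ + 10 → 1838
End of period: [986, 1230, 711, 1838]
— Period 2 —
Births: 1230 × 0.398 = 490, 711 × 0.507 = 360 ⇒ total 850
20–39: 986 × 0.966 = 952
40–59: 1230 × 0.935 = 1150
60+: 711 × 0.96 + 1838 × 0.502 = 683 + 923 = 1606
Net migration: 20–39 − 190 → 762; 60+ + 10 → 1616
End of period: [850, 762, 1150, 1616]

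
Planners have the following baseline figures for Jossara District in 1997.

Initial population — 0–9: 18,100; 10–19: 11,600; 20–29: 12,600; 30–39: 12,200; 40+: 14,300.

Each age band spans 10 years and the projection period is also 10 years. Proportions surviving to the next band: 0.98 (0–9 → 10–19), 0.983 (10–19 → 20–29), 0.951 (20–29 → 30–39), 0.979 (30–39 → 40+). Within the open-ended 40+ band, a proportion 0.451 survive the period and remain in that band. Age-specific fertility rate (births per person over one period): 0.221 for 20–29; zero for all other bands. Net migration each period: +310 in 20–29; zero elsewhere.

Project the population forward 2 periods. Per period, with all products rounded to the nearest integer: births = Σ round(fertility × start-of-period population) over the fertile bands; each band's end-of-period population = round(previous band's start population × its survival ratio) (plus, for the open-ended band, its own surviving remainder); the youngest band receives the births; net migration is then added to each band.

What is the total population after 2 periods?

Let group 1 be 0–9 through group 5 = 40+.
[period 1]
Births: 12600 × 0.221 = 2785
Group 2: 18100 × 0.98 = 17738
Group 3: 11600 × 0.983 = 11403
Group 4: 12600 × 0.951 = 11983
Group 5: 12200 × 0.979 + 14300 × 0.451 = 11944 + 6449 = 18393
Net migration: Group 3 + 310 → 11713
Giving 2785 / 17738 / 11713 / 11983 / 18393.
[period 2]
Births: 11713 × 0.221 = 2589
Group 2: 2785 × 0.98 = 2729
Group 3: 17738 × 0.983 = 17436
Group 4: 11713 × 0.951 = 11139
Group 5: 11983 × 0.979 + 18393 × 0.451 = 11731 + 8295 = 20026
Net migration: Group 3 + 310 → 17746
Giving 2589 / 2729 / 17746 / 11139 / 20026.
Total after period 2: 2589 + 2729 + 17746 + 11139 + 20026 = 54229

54229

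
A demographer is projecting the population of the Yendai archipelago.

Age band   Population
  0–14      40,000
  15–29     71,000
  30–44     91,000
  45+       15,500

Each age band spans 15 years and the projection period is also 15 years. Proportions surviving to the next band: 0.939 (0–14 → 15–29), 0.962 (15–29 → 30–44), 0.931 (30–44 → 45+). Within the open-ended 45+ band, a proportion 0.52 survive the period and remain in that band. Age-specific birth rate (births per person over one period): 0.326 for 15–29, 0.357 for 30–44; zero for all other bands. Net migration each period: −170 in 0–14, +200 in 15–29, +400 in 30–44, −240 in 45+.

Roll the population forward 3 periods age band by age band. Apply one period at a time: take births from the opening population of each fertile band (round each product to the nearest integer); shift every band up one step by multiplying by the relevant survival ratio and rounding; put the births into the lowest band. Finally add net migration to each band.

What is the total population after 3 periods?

207416

— Period 1 —
Births: 71000 × 0.326 = 23146, 91000 × 0.357 = 32487 → 55633
15–29: 40000 × 0.939 = 37560
30–44: 71000 × 0.962 = 68302
45+: 91000 × 0.931 + 15500 × 0.52 = 84721 + 8060 = 92781
Net migration: 0–14 − 170 → 55463; 15–29 + 200 → 37760; 30–44 + 400 → 68702; 45+ − 240 → 92541
→ [55463, 37760, 68702, 92541]
— Period 2 —
Births: 37760 × 0.326 = 12310, 68702 × 0.357 = 24527 → 36837
15–29: 55463 × 0.939 = 52080
30–44: 37760 × 0.962 = 36325
45+: 68702 × 0.931 + 92541 × 0.52 = 63962 + 48121 = 112083
Net migration: 0–14 − 170 → 36667; 15–29 + 200 → 52280; 30–44 + 400 → 36725; 45+ − 240 → 111843
→ [36667, 52280, 36725, 111843]
— Period 3 —
Births: 52280 × 0.326 = 17043, 36725 × 0.357 = 13111 → 30154
15–29: 36667 × 0.939 = 34430
30–44: 52280 × 0.962 = 50293
45+: 36725 × 0.931 + 111843 × 0.52 = 34191 + 58158 = 92349
Net migration: 0–14 − 170 → 29984; 15–29 + 200 → 34630; 30–44 + 400 → 50693; 45+ − 240 → 92109
→ [29984, 34630, 50693, 92109]
Total after period 3: 29984 + 34630 + 50693 + 92109 = 207416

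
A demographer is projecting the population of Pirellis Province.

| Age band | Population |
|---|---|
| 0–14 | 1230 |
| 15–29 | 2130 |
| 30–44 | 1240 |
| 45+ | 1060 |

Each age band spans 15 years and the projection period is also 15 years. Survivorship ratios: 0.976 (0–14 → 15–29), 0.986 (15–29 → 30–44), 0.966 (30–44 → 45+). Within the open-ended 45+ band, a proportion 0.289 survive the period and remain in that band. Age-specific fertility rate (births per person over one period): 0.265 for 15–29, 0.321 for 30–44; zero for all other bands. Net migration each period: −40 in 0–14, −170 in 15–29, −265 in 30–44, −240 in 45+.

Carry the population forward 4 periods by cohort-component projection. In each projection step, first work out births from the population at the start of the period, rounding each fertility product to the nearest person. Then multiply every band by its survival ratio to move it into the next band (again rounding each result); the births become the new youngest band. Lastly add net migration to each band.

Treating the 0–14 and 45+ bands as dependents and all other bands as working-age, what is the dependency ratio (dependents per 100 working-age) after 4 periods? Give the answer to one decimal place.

Let group 1 be 0–14 through group 4 = 45+.
— Period 1 —
Births: 2130 × 0.265 = 564  |  1240 × 0.321 = 398 → total 962
Group 2: 1230 × 0.976 = 1200
Group 3: 2130 × 0.986 = 2100
Group 4: 1240 × 0.966 + 1060 × 0.289 = 1198 + 306 = 1504
Net migration: Group 1 − 40 → 922; Group 2 − 170 → 1030; Group 3 − 265 → 1835; Group 4 − 240 → 1264
→ [922, 1030, 1835, 1264]
— Period 2 —
Births: 1030 × 0.265 = 273  |  1835 × 0.321 = 589 → total 862
Group 2: 922 × 0.976 = 900
Group 3: 1030 × 0.986 = 1016
Group 4: 1835 × 0.966 + 1264 × 0.289 = 1773 + 365 = 2138
Net migration: Group 1 − 40 → 822; Group 2 − 170 → 730; Group 3 − 265 → 751; Group 4 − 240 → 1898
→ [822, 730, 751, 1898]
— Period 3 —
Births: 730 × 0.265 = 193  |  751 × 0.321 = 241 → total 434
Group 2: 822 × 0.976 = 802
Group 3: 730 × 0.986 = 720
Group 4: 751 × 0.966 + 1898 × 0.289 = 725 + 549 = 1274
Net migration: Group 1 − 40 → 394; Group 2 − 170 → 632; Group 3 − 265 → 455; Group 4 − 240 → 1034
→ [394, 632, 455, 1034]
— Period 4 —
Births: 632 × 0.265 = 167  |  455 × 0.321 = 146 → total 313
Group 2: 394 × 0.976 = 385
Group 3: 632 × 0.986 = 623
Group 4: 455 × 0.966 + 1034 × 0.289 = 440 + 299 = 739
Net migration: Group 1 − 40 → 273; Group 2 − 170 → 215; Group 3 − 265 → 358; Group 4 − 240 → 499
→ [273, 215, 358, 499]
Dependents (band 0–14 + band 45+) = 273 + 499 = 772; working-age = 573; ratio = 772/573 × 100 = 134.7

134.7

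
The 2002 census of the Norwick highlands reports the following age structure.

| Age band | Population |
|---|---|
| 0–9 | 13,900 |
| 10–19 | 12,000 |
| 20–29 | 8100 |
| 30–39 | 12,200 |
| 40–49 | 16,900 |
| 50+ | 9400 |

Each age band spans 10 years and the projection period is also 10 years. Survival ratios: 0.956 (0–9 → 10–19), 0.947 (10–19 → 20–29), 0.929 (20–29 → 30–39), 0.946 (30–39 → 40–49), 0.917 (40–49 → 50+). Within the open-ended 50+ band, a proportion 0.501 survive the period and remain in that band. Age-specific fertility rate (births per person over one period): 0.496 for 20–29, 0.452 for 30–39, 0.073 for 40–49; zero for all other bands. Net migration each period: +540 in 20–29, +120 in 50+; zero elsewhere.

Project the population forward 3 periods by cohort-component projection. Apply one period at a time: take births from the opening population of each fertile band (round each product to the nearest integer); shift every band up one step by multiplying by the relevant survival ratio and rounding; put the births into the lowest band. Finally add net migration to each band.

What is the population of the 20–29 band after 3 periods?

(Bands numbered youngest = 1 to oldest = 6.)
Period 1:
Births: 8100 × 0.496 = 4018  |  12200 × 0.452 = 5514  |  16900 × 0.073 = 1234 — total 10766
Band 2: 13900 × 0.956 = 13288
Band 3: 12000 × 0.947 = 11364
Band 4: 8100 × 0.929 = 7525
Band 5: 12200 × 0.946 = 11541
Band 6: 16900 × 0.917 + 9400 × 0.501 = 15497 + 4709 = 20206
Net migration: Band 3 + 540 → 11904; Band 6 + 120 → 20326
Population now: 0–9=10766, 10–19=13288, 20–29=11904, 30–39=7525, 40–49=11541, 50+=20326
Period 2:
Births: 11904 × 0.496 = 5904  |  7525 × 0.452 = 3401  |  11541 × 0.073 = 842 — total 10147
Band 2: 10766 × 0.956 = 10292
Band 3: 13288 × 0.947 = 12584
Band 4: 11904 × 0.929 = 11059
Band 5: 7525 × 0.946 = 7119
Band 6: 11541 × 0.917 + 20326 × 0.501 = 10583 + 10183 = 20766
Net migration: Band 3 + 540 → 13124; Band 6 + 120 → 20886
Population now: 0–9=10147, 10–19=10292, 20–29=13124, 30–39=11059, 40–49=7119, 50+=20886
Period 3:
Births: 13124 × 0.496 = 6510  |  11059 × 0.452 = 4999  |  7119 × 0.073 = 520 — total 12029
Band 2: 10147 × 0.956 = 9701
Band 3: 10292 × 0.947 = 9747
Band 4: 13124 × 0.929 = 12192
Band 5: 11059 × 0.946 = 10462
Band 6: 7119 × 0.917 + 20886 × 0.501 = 6528 + 10464 = 16992
Net migration: Band 3 + 540 → 10287; Band 6 + 120 → 17112
Population now: 0–9=12029, 10–19=9701, 20–29=10287, 30–39=12192, 40–49=10462, 50+=17112

10287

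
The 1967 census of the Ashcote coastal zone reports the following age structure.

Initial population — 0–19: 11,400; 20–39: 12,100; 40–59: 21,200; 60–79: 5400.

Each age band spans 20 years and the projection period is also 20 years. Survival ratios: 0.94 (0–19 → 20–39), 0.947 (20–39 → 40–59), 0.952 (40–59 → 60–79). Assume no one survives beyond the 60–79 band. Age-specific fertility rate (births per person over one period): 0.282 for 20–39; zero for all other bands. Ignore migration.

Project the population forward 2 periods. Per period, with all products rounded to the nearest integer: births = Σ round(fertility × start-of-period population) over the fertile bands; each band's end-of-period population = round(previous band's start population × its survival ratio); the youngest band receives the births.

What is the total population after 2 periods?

Call the bands 1 to 4, youngest first.
[period 1]
Births: 12100 × 0.282 = 3412
Band 2: 11400 × 0.94 = 10716
Band 3: 12100 × 0.947 = 11459
Band 4: 21200 × 0.952 = 20182
Population now: 0–19=3412, 20–39=10716, 40–59=11459, 60–79=20182
[period 2]
Births: 10716 × 0.282 = 3022
Band 2: 3412 × 0.94 = 3207
Band 3: 10716 × 0.947 = 10148
Band 4: 11459 × 0.952 = 10909
Population now: 0–19=3022, 20–39=3207, 40–59=10148, 60–79=10909
Total after period 2: 3022 + 3207 + 10148 + 10909 = 27286

27286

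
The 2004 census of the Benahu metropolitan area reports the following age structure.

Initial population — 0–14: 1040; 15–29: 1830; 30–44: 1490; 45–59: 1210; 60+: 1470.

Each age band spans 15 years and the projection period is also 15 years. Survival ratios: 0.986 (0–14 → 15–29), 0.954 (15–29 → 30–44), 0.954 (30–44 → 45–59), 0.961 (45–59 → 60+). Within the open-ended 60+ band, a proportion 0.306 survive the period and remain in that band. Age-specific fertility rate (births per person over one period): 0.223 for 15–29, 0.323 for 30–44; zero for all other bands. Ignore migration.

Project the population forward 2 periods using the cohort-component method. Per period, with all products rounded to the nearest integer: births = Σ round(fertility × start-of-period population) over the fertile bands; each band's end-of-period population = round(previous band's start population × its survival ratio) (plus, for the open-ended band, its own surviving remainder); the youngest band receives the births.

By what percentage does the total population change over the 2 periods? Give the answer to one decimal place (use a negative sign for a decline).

-12.3

Numbering the bands 1..5 from youngest to oldest:
Period 1:
Births: 1830 * 0.223 = 408 ; 1490 * 0.323 = 481 → total 889
Band 2: 1040 * 0.986 = 1025
Band 3: 1830 * 0.954 = 1746
Band 4: 1490 * 0.954 = 1421
Band 5: 1210 * 0.961 + 1470 * 0.306 = 1163 + 450 = 1613
→ [889, 1025, 1746, 1421, 1613]
Period 2:
Births: 1025 * 0.223 = 229 ; 1746 * 0.323 = 564 → total 793
Band 2: 889 * 0.986 = 877
Band 3: 1025 * 0.954 = 978
Band 4: 1746 * 0.954 = 1666
Band 5: 1421 * 0.961 + 1613 * 0.306 = 1366 + 494 = 1860
→ [793, 877, 978, 1666, 1860]
Total: 7040 → 6174; change = -866; percentage change = -12.3%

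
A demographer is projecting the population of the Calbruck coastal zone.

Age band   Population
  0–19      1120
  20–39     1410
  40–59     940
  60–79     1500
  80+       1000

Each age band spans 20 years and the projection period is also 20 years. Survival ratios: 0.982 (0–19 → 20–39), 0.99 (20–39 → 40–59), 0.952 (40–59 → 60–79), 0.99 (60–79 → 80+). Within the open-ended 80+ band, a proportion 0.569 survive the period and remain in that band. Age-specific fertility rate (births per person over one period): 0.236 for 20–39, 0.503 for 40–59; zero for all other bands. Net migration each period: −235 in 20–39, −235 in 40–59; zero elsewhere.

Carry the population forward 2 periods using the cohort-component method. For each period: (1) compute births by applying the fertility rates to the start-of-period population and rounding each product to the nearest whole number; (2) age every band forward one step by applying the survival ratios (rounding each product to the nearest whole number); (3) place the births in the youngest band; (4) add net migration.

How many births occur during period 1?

806

[period 1]
Births: 1410 × 0.236 = 333  |  940 × 0.503 = 473 → total 806
20–39: 1120 × 0.982 = 1100
40–59: 1410 × 0.99 = 1396
60–79: 940 × 0.952 = 895
80+: 1500 × 0.99 + 1000 × 0.569 = 1485 + 569 = 2054
Net migration: 20–39 − 235 → 865; 40–59 − 235 → 1161
Population now: 0–19=806, 20–39=865, 40–59=1161, 60–79=895, 80+=2054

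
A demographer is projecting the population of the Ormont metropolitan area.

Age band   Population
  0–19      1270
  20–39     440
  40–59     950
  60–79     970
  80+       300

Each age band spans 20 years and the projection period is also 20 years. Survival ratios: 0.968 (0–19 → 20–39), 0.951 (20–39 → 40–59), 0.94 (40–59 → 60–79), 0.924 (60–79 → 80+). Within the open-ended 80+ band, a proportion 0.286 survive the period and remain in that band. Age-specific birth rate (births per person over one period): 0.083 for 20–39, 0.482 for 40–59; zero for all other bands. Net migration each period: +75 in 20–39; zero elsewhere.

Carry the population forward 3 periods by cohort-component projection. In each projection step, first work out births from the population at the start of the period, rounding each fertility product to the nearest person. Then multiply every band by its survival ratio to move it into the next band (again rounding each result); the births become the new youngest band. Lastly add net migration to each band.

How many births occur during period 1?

495

Numbering the groups 1..5 from youngest to oldest:
[period 1]
Births: 440 × 0.083 = 37 ; 950 × 0.482 = 458 ⇒ total 495
Group 2: 1270 × 0.968 = 1229
Group 3: 440 × 0.951 = 418
Group 4: 950 × 0.94 = 893
Group 5: 970 × 0.924 + 300 × 0.286 = 896 + 86 = 982
Net migration: Group 2 + 75 → 1304
End of period: [495, 1304, 418, 893, 982]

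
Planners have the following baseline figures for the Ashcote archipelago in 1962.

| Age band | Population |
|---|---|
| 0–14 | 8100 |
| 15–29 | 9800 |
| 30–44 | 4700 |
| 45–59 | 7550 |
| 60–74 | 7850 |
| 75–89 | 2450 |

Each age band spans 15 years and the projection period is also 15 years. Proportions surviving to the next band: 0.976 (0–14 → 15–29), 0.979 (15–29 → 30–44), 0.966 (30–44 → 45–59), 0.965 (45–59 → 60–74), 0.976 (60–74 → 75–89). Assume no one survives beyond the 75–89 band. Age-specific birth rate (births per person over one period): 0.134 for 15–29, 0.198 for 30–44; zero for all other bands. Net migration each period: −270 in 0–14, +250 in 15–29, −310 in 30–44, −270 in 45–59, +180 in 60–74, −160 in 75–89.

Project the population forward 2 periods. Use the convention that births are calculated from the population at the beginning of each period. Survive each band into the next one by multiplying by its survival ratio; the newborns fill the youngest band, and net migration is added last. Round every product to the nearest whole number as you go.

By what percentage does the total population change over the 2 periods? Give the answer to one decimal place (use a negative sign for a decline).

-19.3

Let band 1 be 0–14 through band 6 = 75–89.
Period 1.
Births: 9800 * 0.134 = 1313, 4700 * 0.198 = 931 ⇒ total 2244
Band 2: 8100 * 0.976 = 7906
Band 3: 9800 * 0.979 = 9594
Band 4: 4700 * 0.966 = 4540
Band 5: 7550 * 0.965 = 7286
Band 6: 7850 * 0.976 = 7662
Net migration: Band 1 − 270 → 1974; Band 2 + 250 → 8156; Band 3 − 310 → 9284; Band 4 − 270 → 4270; Band 5 + 180 → 7466; Band 6 − 160 → 7502
Population now: 0–14=1974, 15–29=8156, 30–44=9284, 45–59=4270, 60–74=7466, 75–89=7502
Period 2.
Births: 8156 * 0.134 = 1093, 9284 * 0.198 = 1838 ⇒ total 2931
Band 2: 1974 * 0.976 = 1927
Band 3: 8156 * 0.979 = 7985
Band 4: 9284 * 0.966 = 8968
Band 5: 4270 * 0.965 = 4121
Band 6: 7466 * 0.976 = 7287
Net migration: Band 1 − 270 → 2661; Band 2 + 250 → 2177; Band 3 − 310 → 7675; Band 4 − 270 → 8698; Band 5 + 180 → 4301; Band 6 − 160 → 7127
Population now: 0–14=2661, 15–29=2177, 30–44=7675, 45–59=8698, 60–74=4301, 75–89=7127
Total: 40450 → 32639; change = -7811; percentage change = -19.3%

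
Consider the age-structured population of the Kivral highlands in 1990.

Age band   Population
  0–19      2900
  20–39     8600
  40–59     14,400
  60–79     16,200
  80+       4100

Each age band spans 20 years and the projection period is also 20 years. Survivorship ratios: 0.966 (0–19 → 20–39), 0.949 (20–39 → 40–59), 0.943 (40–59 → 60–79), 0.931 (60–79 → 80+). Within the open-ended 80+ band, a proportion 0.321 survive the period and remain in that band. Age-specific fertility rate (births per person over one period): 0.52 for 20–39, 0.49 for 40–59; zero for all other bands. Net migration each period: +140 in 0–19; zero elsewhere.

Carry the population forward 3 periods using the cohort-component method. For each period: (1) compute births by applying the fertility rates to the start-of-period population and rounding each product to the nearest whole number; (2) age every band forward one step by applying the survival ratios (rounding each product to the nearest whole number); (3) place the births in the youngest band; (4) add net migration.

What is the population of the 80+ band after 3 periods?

12913

Numbering the bands 1..5 from youngest to oldest:
Period 1:
Births: 8600 × 0.52 = 4472 ; 14400 × 0.49 = 7056 → 11528
Band 2: 2900 × 0.966 = 2801
Band 3: 8600 × 0.949 = 8161
Band 4: 14400 × 0.943 = 13579
Band 5: 16200 × 0.931 + 4100 × 0.321 = 15082 + 1316 = 16398
Net migration: Band 1 + 140 → 11668
End of period: [11668, 2801, 8161, 13579, 16398]
Period 2:
Births: 2801 × 0.52 = 1457 ; 8161 × 0.49 = 3999 → 5456
Band 2: 11668 × 0.966 = 11271
Band 3: 2801 × 0.949 = 2658
Band 4: 8161 × 0.943 = 7696
Band 5: 13579 × 0.931 + 16398 × 0.321 = 12642 + 5264 = 17906
Net migration: Band 1 + 140 → 5596
End of period: [5596, 11271, 2658, 7696, 17906]
Period 3:
Births: 11271 × 0.52 = 5861 ; 2658 × 0.49 = 1302 → 7163
Band 2: 5596 × 0.966 = 5406
Band 3: 11271 × 0.949 = 10696
Band 4: 2658 × 0.943 = 2506
Band 5: 7696 × 0.931 + 17906 × 0.321 = 7165 + 5748 = 12913
Net migration: Band 1 + 140 → 7303
End of period: [7303, 5406, 10696, 2506, 12913]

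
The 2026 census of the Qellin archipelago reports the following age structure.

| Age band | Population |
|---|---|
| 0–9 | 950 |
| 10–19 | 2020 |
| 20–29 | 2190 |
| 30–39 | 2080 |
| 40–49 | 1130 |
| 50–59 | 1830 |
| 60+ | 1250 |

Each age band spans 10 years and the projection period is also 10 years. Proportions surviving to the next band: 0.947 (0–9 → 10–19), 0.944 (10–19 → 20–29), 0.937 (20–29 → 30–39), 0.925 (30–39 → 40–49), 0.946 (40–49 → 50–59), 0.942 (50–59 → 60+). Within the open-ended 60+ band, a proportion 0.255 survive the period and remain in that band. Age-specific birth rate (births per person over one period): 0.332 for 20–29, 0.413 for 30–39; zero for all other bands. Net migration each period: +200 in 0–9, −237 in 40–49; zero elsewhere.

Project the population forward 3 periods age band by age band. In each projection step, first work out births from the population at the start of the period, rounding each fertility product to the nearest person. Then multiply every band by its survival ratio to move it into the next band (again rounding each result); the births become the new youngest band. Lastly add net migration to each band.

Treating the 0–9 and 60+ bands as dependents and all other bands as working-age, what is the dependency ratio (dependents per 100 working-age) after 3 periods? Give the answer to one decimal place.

Period 1:
Births: 2190 * 0.332 = 727  |  2080 * 0.413 = 859 → 1586
10–19: 950 * 0.947 = 900
20–29: 2020 * 0.944 = 1907
30–39: 2190 * 0.937 = 2052
40–49: 2080 * 0.925 = 1924
50–59: 1130 * 0.946 = 1069
60+: 1830 * 0.942 + 1250 * 0.255 = 1724 + 319 = 2043
Net migration: 0–9 + 200 → 1786; 40–49 − 237 → 1687
Population now: 0–9=1786, 10–19=900, 20–29=1907, 30–39=2052, 40–49=1687, 50–59=1069, 60+=2043
Period 2:
Births: 1907 * 0.332 = 633  |  2052 * 0.413 = 847 → 1480
10–19: 1786 * 0.947 = 1691
20–29: 900 * 0.944 = 850
30–39: 1907 * 0.937 = 1787
40–49: 2052 * 0.925 = 1898
50–59: 1687 * 0.946 = 1596
60+: 1069 * 0.942 + 2043 * 0.255 = 1007 + 521 = 1528
Net migration: 0–9 + 200 → 1680; 40–49 − 237 → 1661
Population now: 0–9=1680, 10–19=1691, 20–29=850, 30–39=1787, 40–49=1661, 50–59=1596, 60+=1528
Period 3:
Births: 850 * 0.332 = 282  |  1787 * 0.413 = 738 → 1020
10–19: 1680 * 0.947 = 1591
20–29: 1691 * 0.944 = 1596
30–39: 850 * 0.937 = 796
40–49: 1787 * 0.925 = 1653
50–59: 1661 * 0.946 = 1571
60+: 1596 * 0.942 + 1528 * 0.255 = 1503 + 390 = 1893
Net migration: 0–9 + 200 → 1220; 40–49 − 237 → 1416
Population now: 0–9=1220, 10–19=1591, 20–29=1596, 30–39=796, 40–49=1416, 50–59=1571, 60+=1893
Dependents (band 0–9 + band 60+) = 1220 + 1893 = 3113; working-age = 6970; ratio = 3113/6970 × 100 = 44.7

44.7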